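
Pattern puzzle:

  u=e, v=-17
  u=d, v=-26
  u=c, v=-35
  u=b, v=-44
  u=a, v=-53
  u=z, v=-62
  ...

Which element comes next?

u=y, v=-71

U: letters move back 1 place in the alphabet, wrapping A→Z, so e, d, c, b, a, z → y.
For the v, −9 each step: -17, -26, -35, -44, -53, -62 → -71.
Putting it together: u=y, v=-71.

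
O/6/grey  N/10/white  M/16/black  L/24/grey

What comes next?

For the letter, letters move back 1 place in the alphabet: O, N, M, L → K.
Second component: differences are 4, 6, 8, … (increasing by 2 each time); 6, 10, 16, 24 → 34.
Shade goes grey, white, black, grey → white (repeats grey → white → black).
Putting it together: K/34/white.

K/34/white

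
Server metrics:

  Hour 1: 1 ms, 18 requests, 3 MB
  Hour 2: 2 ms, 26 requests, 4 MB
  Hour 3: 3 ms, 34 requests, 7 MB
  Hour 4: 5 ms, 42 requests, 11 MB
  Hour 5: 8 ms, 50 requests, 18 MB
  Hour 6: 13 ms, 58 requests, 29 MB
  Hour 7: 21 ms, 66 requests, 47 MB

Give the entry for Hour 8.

34 ms, 74 requests, 76 MB

Ms — each term is the sum of the two before it: 1, 2, 3, 5, 8, 13, 21 → 34.
Requests: 18, 26, 34, 42, 50, 58, 66 → 74 (+8 each step).
MB goes 3, 4, 7, 11, 18, 29, 47 → 76 (each term is the sum of the two before it).
Combining the parts gives 34 ms, 74 requests, 76 MB.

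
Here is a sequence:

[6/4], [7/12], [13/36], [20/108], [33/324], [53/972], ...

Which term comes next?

First component: each term is the sum of the two before it; 6, 7, 13, 20, 33, 53 → 86.
Second component goes 4, 12, 36, 108, 324, 972 → 2916 (×3 each step).
Putting it together: [86/2916].

[86/2916]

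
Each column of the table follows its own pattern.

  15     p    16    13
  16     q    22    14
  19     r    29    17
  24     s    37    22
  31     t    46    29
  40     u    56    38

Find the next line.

First component goes 15, 16, 19, 24, 31, 40 → 51 (differences are 1, 3, 5, … (increasing by 2 each time)).
Letter: letters move forward 1 place in the alphabet, so p, q, r, s, t, u → v.
Third component: differences are 6, 7, 8, … (increasing by 1 each time); 16, 22, 29, 37, 46, 56 → 67.
Fourth component — always 2 less than the first component: 13, 14, 17, 22, 29, 38 → 49.
Combining the parts gives 51  v  67  49.

51  v  67  49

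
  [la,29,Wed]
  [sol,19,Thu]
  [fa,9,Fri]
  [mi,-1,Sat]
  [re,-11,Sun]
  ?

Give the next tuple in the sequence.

[do,-21,Mon]

Note: la, sol, fa, mi, re → do (runs backward through the solfège scale do→ti).
Second slot goes 29, 19, 9, -1, -11 → -21 (−10 each step).
Day: runs through the weekdays Mon→Sun, so Wed, Thu, Fri, Sat, Sun → Mon.
Putting it together: [do,-21,Mon].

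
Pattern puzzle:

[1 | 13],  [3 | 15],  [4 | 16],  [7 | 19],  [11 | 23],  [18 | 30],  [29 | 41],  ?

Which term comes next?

First entry goes 1, 3, 4, 7, 11, 18, 29 → 47 (each term is the sum of the two before it).
Second entry: 13, 15, 16, 19, 23, 30, 41 → 59 (always 12 more than the first entry).
So the next term is [47 | 59].

[47 | 59]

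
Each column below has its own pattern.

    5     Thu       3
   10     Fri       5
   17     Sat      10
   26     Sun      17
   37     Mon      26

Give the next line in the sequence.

50  Tue  37

First component: differences are 5, 7, 9, … (increasing by 2 each time); 5, 10, 17, 26, 37 → 50.
Day: runs through the weekdays Mon→Sun, so Thu, Fri, Sat, Sun, Mon → Tue.
Third component — always the previous value of the first component: 3, 5, 10, 17, 26 → 37.
Combining the parts gives 50  Tue  37.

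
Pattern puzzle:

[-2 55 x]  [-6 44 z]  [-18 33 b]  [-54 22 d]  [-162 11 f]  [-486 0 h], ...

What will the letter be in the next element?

j

Letter: letters move forward 2 places in the alphabet, wrapping Z→A; x, z, b, d, f, h → j.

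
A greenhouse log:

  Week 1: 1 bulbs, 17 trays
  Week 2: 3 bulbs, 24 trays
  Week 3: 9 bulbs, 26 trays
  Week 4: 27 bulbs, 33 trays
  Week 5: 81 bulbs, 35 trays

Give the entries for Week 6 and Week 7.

Bulbs: ×3 each step, so 1, 3, 9, 27, 81 → 243 → 729.
Trays — alternating steps +7, +2, +7, +2, …: 17, 24, 26, 33, 35 → 42 → 44.
So the next two records are 243 bulbs, 42 trays and 729 bulbs, 44 trays.

243 bulbs, 42 trays; 729 bulbs, 44 trays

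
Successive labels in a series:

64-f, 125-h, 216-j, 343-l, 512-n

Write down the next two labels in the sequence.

729-p, 1000-r

First component: perfect cubes: 4³, 5³, 6³, …, so 64, 125, 216, 343, 512 → 729 → 1000.
Letter — letters move forward 2 places in the alphabet: f, h, j, l, n → p → r.
Putting the parts together: 729-p and then 1000-r.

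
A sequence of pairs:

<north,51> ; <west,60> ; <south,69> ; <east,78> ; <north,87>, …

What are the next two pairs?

Direction — repeats north → west → south → east: north, west, south, east, north → west → south.
Second slot goes 51, 60, 69, 78, 87 → 96 → 105 (+9 each step).
Putting the parts together: <west,96> and then <south,105>.

<west,96>, <south,105>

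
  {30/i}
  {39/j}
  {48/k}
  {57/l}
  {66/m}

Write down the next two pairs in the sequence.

{75/n}, {84/o}

First component — +9 each step: 30, 39, 48, 57, 66 → 75 → 84.
Letter goes i, j, k, l, m → n → o (letters move forward 1 place in the alphabet).
So the next two pairs are {75/n} and {84/o}.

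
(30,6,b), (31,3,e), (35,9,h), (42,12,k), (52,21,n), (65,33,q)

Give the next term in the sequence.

(81,54,t)

First entry: differences are 1, 4, 7, … (increasing by 3 each time); 30, 31, 35, 42, 52, 65 → 81.
Second entry: each term is the sum of the two before it; 6, 3, 9, 12, 21, 33 → 54.
For the letter, letters move forward 3 places in the alphabet: b, e, h, k, n, q → t.
So the next term is (81,54,t).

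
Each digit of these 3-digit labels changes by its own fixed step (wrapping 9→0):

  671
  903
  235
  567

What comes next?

First digit — +3 each step, mod 10: 6, 9, 2, 5 → 8.
Second digit — +3 each step, mod 10: 7, 0, 3, 6 → 9.
For the third digit, +2 each step, mod 10: 1, 3, 5, 7 → 9.
Combining the parts gives 899.

899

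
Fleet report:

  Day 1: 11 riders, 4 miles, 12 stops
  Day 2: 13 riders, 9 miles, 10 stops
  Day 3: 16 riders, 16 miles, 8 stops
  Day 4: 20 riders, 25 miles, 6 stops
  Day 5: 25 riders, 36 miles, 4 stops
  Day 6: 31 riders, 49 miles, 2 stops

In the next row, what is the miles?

Miles: 4, 9, 16, 25, 36, 49 → 64 (perfect squares: 2², 3², 4², …).

64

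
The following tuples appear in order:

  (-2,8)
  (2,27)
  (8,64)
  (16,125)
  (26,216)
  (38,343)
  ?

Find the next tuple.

(52,512)

First value: differences are 4, 6, 8, … (increasing by 2 each time), so -2, 2, 8, 16, 26, 38 → 52.
Second value: perfect cubes: 2³, 3³, 4³, …; 8, 27, 64, 125, 216, 343 → 512.
Combining the parts gives (52,512).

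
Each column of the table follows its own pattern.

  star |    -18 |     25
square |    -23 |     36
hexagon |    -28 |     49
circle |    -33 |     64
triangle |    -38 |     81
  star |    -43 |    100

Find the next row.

square  -48  121

Shape: repeats star → square → hexagon → circle → triangle; star, square, hexagon, circle, triangle, star → square.
Second component: -18, -23, -28, -33, -38, -43 → -48 (−5 each step).
Third component: 25, 36, 49, 64, 81, 100 → 121 (perfect squares: 5², 6², 7², …).
Combining the parts gives square  -48  121.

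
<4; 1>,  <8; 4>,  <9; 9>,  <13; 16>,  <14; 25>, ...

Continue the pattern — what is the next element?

<18; 36>

First value: 4, 8, 9, 13, 14 → 18 (alternating steps +4, +1, +4, +1, …).
Second value — perfect squares: 1², 2², 3², …: 1, 4, 9, 16, 25 → 36.
Combining the parts gives <18; 36>.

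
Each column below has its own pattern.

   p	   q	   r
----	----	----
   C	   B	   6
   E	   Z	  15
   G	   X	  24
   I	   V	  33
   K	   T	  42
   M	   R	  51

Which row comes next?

O  P  60

Column p: letters move forward 2 places in the alphabet; C, E, G, I, K, M → O.
Column q: letters move back 2 places in the alphabet, wrapping A→Z; B, Z, X, V, T, R → P.
Column r — +9 each step: 6, 15, 24, 33, 42, 51 → 60.
Combining the parts gives O  P  60.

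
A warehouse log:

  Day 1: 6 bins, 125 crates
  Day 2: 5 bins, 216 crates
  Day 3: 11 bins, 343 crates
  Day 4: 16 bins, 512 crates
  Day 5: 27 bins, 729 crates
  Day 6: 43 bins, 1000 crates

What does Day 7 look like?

For the bins, each term is the sum of the two before it: 6, 5, 11, 16, 27, 43 → 70.
Crates goes 125, 216, 343, 512, 729, 1000 → 1331 (perfect cubes: 5³, 6³, 7³, …).
So the next row is 70 bins, 1331 crates.

70 bins, 1331 crates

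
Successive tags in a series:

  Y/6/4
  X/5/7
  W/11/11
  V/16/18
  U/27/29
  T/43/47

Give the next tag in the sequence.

S/70/76

Letter: letters move back 1 place in the alphabet, so Y, X, W, V, U, T → S.
For the second component, each term is the sum of the two before it: 6, 5, 11, 16, 27, 43 → 70.
Third component — each term is the sum of the two before it: 4, 7, 11, 18, 29, 47 → 76.
Combining the parts gives S/70/76.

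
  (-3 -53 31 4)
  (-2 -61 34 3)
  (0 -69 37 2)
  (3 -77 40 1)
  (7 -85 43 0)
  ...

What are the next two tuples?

First entry: differences are 1, 2, 3, … (increasing by 1 each time), so -3, -2, 0, 3, 7 → 12 → 18.
Second entry goes -53, -61, -69, -77, -85 → -93 → -101 (−8 each step).
Third entry: 31, 34, 37, 40, 43 → 46 → 49 (+3 each step).
Fourth entry goes 4, 3, 2, 1, 0 → -1 → -2 (−1 each step).
Putting the parts together: (12 -93 46 -1) and then (18 -101 49 -2).

(12 -93 46 -1), (18 -101 49 -2)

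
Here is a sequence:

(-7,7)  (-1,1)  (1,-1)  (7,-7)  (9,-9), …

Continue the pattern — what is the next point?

(15,-15)

For the first part, alternating steps +6, +2, +6, +2, …: -7, -1, 1, 7, 9 → 15.
Second part: 7, 1, -1, -7, -9 → -15 (together with the first part always sums to 0).
Combining the parts gives (15,-15).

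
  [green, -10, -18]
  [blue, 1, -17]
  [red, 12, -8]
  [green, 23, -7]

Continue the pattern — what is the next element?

For the colour, repeats green → blue → red: green, blue, red, green → blue.
For the second entry, +11 each step: -10, 1, 12, 23 → 34.
For the third entry, alternating steps +1, +9, +1, +9, …: -18, -17, -8, -7 → 2.
So the next element is [blue, 34, 2].

[blue, 34, 2]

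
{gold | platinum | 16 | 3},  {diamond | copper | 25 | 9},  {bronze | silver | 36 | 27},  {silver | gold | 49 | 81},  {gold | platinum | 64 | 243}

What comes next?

{diamond | copper | 81 | 729}

Rank: repeats gold → diamond → bronze → silver; gold, diamond, bronze, silver, gold → diamond.
Metal goes platinum, copper, silver, gold, platinum → copper (repeats platinum → copper → silver → gold).
Third entry: 16, 25, 36, 49, 64 → 81 (perfect squares: 4², 5², 6², …).
For the fourth entry, ×3 each step: 3, 9, 27, 81, 243 → 729.
Putting it together: {diamond | copper | 81 | 729}.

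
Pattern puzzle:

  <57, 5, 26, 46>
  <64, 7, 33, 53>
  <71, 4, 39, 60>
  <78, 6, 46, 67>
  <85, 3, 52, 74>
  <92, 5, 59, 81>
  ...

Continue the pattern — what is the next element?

<99, 2, 65, 88>

First coordinate goes 57, 64, 71, 78, 85, 92 → 99 (+7 each step).
Second coordinate — alternating steps +2, −3, +2, −3, …: 5, 7, 4, 6, 3, 5 → 2.
Third coordinate goes 26, 33, 39, 46, 52, 59 → 65 (alternating steps +7, +6, +7, +6, …).
Fourth coordinate: always 11 less than the first coordinate; 46, 53, 60, 67, 74, 81 → 88.
So the next element is <99, 2, 65, 88>.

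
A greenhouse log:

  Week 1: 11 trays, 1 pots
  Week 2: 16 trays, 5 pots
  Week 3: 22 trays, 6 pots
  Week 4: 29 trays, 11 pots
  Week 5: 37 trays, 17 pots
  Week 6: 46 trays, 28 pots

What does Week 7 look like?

56 trays, 45 pots

Trays goes 11, 16, 22, 29, 37, 46 → 56 (differences are 5, 6, 7, … (increasing by 1 each time)).
Pots goes 1, 5, 6, 11, 17, 28 → 45 (each term is the sum of the two before it).
Combining the parts gives 56 trays, 45 pots.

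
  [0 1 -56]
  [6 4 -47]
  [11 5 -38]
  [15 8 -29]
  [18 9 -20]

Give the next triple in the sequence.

[20 12 -11]

First value: 0, 6, 11, 15, 18 → 20 (differences are 6, 5, 4, … (decreasing by 1 each time)).
For the second value, alternating steps +3, +1, +3, +1, …: 1, 4, 5, 8, 9 → 12.
Third value: +9 each step, so -56, -47, -38, -29, -20 → -11.
So the next triple is [20 12 -11].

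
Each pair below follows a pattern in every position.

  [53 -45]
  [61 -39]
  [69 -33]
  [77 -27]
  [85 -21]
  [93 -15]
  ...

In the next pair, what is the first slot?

101

First slot — +8 each step: 53, 61, 69, 77, 85, 93 → 101.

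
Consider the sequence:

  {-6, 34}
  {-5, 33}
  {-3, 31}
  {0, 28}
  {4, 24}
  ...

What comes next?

{9, 19}

First entry: differences are 1, 2, 3, … (increasing by 1 each time); -6, -5, -3, 0, 4 → 9.
Second entry goes 34, 33, 31, 28, 24 → 19 (together with the first entry always sums to 28).
So the next point is {9, 19}.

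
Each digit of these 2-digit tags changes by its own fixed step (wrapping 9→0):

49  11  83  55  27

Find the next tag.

99

For the first digit, −3 each step, mod 10: 4, 1, 8, 5, 2 → 9.
Second digit — +2 each step, mod 10: 9, 1, 3, 5, 7 → 9.
Combining the parts gives 99.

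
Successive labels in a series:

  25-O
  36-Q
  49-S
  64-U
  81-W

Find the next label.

First component: perfect squares: 5², 6², 7², …, so 25, 36, 49, 64, 81 → 100.
Letter: letters move forward 2 places in the alphabet; O, Q, S, U, W → Y.
So the next label is 100-Y.

100-Y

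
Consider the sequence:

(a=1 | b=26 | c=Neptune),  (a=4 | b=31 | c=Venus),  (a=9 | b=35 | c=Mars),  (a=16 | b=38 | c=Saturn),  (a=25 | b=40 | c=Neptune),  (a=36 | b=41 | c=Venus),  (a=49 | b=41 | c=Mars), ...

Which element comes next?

(a=64 | b=40 | c=Saturn)

A: perfect squares: 1², 2², 3², …, so 1, 4, 9, 16, 25, 36, 49 → 64.
B goes 26, 31, 35, 38, 40, 41, 41 → 40 (differences are 5, 4, 3, … (decreasing by 1 each time)).
For the c, repeats Neptune → Venus → Mars → Saturn: Neptune, Venus, Mars, Saturn, Neptune, Venus, Mars → Saturn.
Combining the parts gives (a=64 | b=40 | c=Saturn).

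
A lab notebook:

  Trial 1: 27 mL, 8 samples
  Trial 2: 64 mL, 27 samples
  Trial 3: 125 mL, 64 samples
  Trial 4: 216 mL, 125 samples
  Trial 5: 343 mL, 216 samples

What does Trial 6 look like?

512 mL, 343 samples

ML: 27, 64, 125, 216, 343 → 512 (perfect cubes: 3³, 4³, 5³, …).
Samples goes 8, 27, 64, 125, 216 → 343 (perfect cubes: 2³, 3³, 4³, …).
Combining the parts gives 512 mL, 343 samples.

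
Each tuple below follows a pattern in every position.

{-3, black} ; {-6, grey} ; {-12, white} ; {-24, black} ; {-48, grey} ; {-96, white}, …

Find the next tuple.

{-192, black}

First coordinate: ×2 each step, so -3, -6, -12, -24, -48, -96 → -192.
Shade — repeats black → grey → white: black, grey, white, black, grey, white → black.
So the next tuple is {-192, black}.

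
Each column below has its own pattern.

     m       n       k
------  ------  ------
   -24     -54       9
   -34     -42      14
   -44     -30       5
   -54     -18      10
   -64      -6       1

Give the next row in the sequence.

-74  6  6

Column m goes -24, -34, -44, -54, -64 → -74 (−10 each step).
For the column n, +12 each step: -54, -42, -30, -18, -6 → 6.
Column k goes 9, 14, 5, 10, 1 → 6 (alternating steps +5, −9, +5, −9, …).
So the next row is -74  6  6.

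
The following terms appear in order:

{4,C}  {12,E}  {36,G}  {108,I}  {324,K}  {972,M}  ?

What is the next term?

First entry: ×3 each step, so 4, 12, 36, 108, 324, 972 → 2916.
For the letter, letters move forward 2 places in the alphabet: C, E, G, I, K, M → O.
Putting it together: {2916,O}.

{2916,O}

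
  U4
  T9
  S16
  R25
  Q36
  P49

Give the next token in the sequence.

Letter goes U, T, S, R, Q, P → O (letters move back 1 place in the alphabet).
Second component goes 4, 9, 16, 25, 36, 49 → 64 (perfect squares: 2², 3², 4², …).
Combining the parts gives O64.

O64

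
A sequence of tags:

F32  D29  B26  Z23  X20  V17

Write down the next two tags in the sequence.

Letter — letters move back 2 places in the alphabet, wrapping A→Z: F, D, B, Z, X, V → T → R.
Second component goes 32, 29, 26, 23, 20, 17 → 14 → 11 (−3 each step).
Putting the parts together: T14 and then R11.

T14 then R11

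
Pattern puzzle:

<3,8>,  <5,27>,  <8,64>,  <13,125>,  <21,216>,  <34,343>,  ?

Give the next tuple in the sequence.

First slot goes 3, 5, 8, 13, 21, 34 → 55 (each term is the sum of the two before it).
Second slot — perfect cubes: 2³, 3³, 4³, …: 8, 27, 64, 125, 216, 343 → 512.
Putting it together: <55,512>.

<55,512>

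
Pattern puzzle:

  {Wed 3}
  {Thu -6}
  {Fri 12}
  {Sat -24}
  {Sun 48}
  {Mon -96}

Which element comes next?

Day: runs through the weekdays Mon→Sun; Wed, Thu, Fri, Sat, Sun, Mon → Tue.
For the second component, ×(-2) each step: 3, -6, 12, -24, 48, -96 → 192.
So the next element is {Tue 192}.

{Tue 192}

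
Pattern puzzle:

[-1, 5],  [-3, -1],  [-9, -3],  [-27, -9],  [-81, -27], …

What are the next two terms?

[-243, -81], [-729, -243]

For the first part, ×3 each step: -1, -3, -9, -27, -81 → -243 → -729.
Second part — always the previous value of the first part: 5, -1, -3, -9, -27 → -81 → -243.
So the next two terms are [-243, -81] and [-729, -243].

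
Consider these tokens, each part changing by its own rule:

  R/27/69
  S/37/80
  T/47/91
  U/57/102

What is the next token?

Letter goes R, S, T, U → V (letters move forward 1 place in the alphabet).
For the second component, +10 each step: 27, 37, 47, 57 → 67.
Third component goes 69, 80, 91, 102 → 113 (+11 each step).
Putting it together: V/67/113.

V/67/113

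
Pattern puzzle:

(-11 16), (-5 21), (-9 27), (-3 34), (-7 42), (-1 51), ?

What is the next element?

First entry — alternating steps +6, −4, +6, −4, …: -11, -5, -9, -3, -7, -1 → -5.
Second entry: differences are 5, 6, 7, … (increasing by 1 each time), so 16, 21, 27, 34, 42, 51 → 61.
So the next element is (-5 61).

(-5 61)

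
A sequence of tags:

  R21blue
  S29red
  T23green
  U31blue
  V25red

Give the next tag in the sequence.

Letter — letters move forward 1 place in the alphabet: R, S, T, U, V → W.
Second component — alternating steps +8, −6, +8, −6, …: 21, 29, 23, 31, 25 → 33.
Colour: repeats blue → red → green, so blue, red, green, blue, red → green.
Combining the parts gives W33green.

W33green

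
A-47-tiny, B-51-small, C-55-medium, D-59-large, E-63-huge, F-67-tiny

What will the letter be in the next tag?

For the letter, letters move forward 1 place in the alphabet: A, B, C, D, E, F → G.
Second component — +4 each step: 47, 51, 55, 59, 63, 67 → 71.
Size goes tiny, small, medium, large, huge, tiny → small (repeats tiny → small → medium → large → huge).

G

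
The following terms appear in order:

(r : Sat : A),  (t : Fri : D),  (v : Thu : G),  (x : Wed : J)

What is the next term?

First letter: letters move forward 2 places in the alphabet, so r, t, v, x → z.
Day — runs backward through the weekdays Mon→Sun: Sat, Fri, Thu, Wed → Tue.
Second letter goes A, D, G, J → M (letters move forward 3 places in the alphabet).
Putting it together: (z : Tue : M).

(z : Tue : M)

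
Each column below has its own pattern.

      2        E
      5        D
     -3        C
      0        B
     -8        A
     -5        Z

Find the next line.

-13  Y

First component: alternating steps +3, −8, +3, −8, …; 2, 5, -3, 0, -8, -5 → -13.
Letter: E, D, C, B, A, Z → Y (letters move back 1 place in the alphabet, wrapping A→Z).
So the next line is -13  Y.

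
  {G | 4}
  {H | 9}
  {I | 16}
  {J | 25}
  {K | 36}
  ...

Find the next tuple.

Letter: letters move forward 1 place in the alphabet, so G, H, I, J, K → L.
Second part — perfect squares: 2², 3², 4², …: 4, 9, 16, 25, 36 → 49.
Putting it together: {L | 49}.

{L | 49}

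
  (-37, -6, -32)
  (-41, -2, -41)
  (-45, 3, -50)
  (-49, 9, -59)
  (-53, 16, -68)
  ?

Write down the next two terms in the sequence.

First slot — −4 each step: -37, -41, -45, -49, -53 → -57 → -61.
Second slot: -6, -2, 3, 9, 16 → 24 → 33 (differences are 4, 5, 6, … (increasing by 1 each time)).
Third slot: −9 each step, so -32, -41, -50, -59, -68 → -77 → -86.
Putting the parts together: (-57, 24, -77) and then (-61, 33, -86).

(-57, 24, -77), (-61, 33, -86)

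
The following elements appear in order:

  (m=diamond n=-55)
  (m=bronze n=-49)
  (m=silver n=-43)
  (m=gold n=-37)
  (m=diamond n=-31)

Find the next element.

(m=bronze n=-25)

M goes diamond, bronze, silver, gold, diamond → bronze (repeats diamond → bronze → silver → gold).
For the n, +6 each step: -55, -49, -43, -37, -31 → -25.
Combining the parts gives (m=bronze n=-25).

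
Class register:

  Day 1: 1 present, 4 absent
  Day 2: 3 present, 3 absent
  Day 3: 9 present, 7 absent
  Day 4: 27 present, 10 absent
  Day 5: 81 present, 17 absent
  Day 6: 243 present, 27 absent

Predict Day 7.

Present: ×3 each step, so 1, 3, 9, 27, 81, 243 → 729.
Absent: each term is the sum of the two before it; 4, 3, 7, 10, 17, 27 → 44.
Combining the parts gives 729 present, 44 absent.

729 present, 44 absent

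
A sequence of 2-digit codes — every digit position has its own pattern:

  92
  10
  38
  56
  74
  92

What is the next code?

First digit goes 9, 1, 3, 5, 7, 9 → 1 (+2 each step, mod 10).
Second digit: −2 each step, mod 10, so 2, 0, 8, 6, 4, 2 → 0.
So the next code is 10.

10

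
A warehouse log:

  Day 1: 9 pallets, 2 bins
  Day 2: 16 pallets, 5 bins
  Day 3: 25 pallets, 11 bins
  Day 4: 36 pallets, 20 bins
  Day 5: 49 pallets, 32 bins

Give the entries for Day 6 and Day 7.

64 pallets, 47 bins; 81 pallets, 65 bins

Pallets: perfect squares: 3², 4², 5², …, so 9, 16, 25, 36, 49 → 64 → 81.
For the bins, differences are 3, 6, 9, … (increasing by 3 each time): 2, 5, 11, 20, 32 → 47 → 65.
Putting the parts together: 64 pallets, 47 bins and then 81 pallets, 65 bins.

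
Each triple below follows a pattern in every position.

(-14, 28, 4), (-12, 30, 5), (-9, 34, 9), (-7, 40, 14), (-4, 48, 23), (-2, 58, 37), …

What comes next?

(1, 70, 60)

First slot: -14, -12, -9, -7, -4, -2 → 1 (alternating steps +2, +3, +2, +3, …).
Second slot goes 28, 30, 34, 40, 48, 58 → 70 (differences are 2, 4, 6, … (increasing by 2 each time)).
Third slot: each term is the sum of the two before it; 4, 5, 9, 14, 23, 37 → 60.
Putting it together: (1, 70, 60).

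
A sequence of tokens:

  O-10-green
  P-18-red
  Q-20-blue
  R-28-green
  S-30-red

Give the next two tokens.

T-38-blue, U-40-green

Letter: O, P, Q, R, S → T → U (letters move forward 1 place in the alphabet).
Second component goes 10, 18, 20, 28, 30 → 38 → 40 (alternating steps +8, +2, +8, +2, …).
Colour: green, red, blue, green, red → blue → green (repeats green → red → blue).
So the next two tokens are T-38-blue and U-40-green.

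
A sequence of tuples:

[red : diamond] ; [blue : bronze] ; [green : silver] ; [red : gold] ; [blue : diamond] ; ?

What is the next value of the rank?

bronze

For the rank, repeats diamond → bronze → silver → gold: diamond, bronze, silver, gold, diamond → bronze.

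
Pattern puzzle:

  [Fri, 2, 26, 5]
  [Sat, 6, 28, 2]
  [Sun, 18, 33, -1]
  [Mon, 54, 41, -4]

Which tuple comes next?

[Tue, 162, 52, -7]

Day goes Fri, Sat, Sun, Mon → Tue (runs through the weekdays Mon→Sun).
Second slot: ×3 each step; 2, 6, 18, 54 → 162.
Third slot: differences are 2, 5, 8, … (increasing by 3 each time), so 26, 28, 33, 41 → 52.
For the fourth slot, −3 each step: 5, 2, -1, -4 → -7.
So the next tuple is [Tue, 162, 52, -7].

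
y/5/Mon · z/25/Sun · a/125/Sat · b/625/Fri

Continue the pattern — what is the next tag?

c/3125/Thu

Letter goes y, z, a, b → c (letters move forward 1 place in the alphabet, wrapping Z→A).
Second component: ×5 each step; 5, 25, 125, 625 → 3125.
For the day, runs backward through the weekdays Mon→Sun: Mon, Sun, Sat, Fri → Thu.
Combining the parts gives c/3125/Thu.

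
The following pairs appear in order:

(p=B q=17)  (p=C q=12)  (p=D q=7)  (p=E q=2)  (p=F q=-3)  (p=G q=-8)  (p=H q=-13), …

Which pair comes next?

(p=I q=-18)

P: B, C, D, E, F, G, H → I (letters move forward 1 place in the alphabet).
Q: 17, 12, 7, 2, -3, -8, -13 → -18 (−5 each step).
Combining the parts gives (p=I q=-18).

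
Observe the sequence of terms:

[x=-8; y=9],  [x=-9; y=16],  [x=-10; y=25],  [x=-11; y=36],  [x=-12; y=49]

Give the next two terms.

X: −1 each step; -8, -9, -10, -11, -12 → -13 → -14.
Y — perfect squares: 3², 4², 5², …: 9, 16, 25, 36, 49 → 64 → 81.
Putting the parts together: [x=-13; y=64] and then [x=-14; y=81].

[x=-13; y=64], [x=-14; y=81]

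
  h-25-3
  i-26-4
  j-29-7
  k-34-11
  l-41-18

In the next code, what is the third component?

29

Third component goes 3, 4, 7, 11, 18 → 29 (each term is the sum of the two before it).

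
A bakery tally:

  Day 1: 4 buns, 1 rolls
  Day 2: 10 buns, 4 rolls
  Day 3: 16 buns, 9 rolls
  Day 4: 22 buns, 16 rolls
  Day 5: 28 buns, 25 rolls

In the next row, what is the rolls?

Rolls: perfect squares: 1², 2², 3², …, so 1, 4, 9, 16, 25 → 36.

36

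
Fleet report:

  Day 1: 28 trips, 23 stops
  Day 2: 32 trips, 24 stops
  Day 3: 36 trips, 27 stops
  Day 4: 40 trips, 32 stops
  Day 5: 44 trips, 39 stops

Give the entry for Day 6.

Trips: 28, 32, 36, 40, 44 → 48 (+4 each step).
Stops: differences are 1, 3, 5, … (increasing by 2 each time), so 23, 24, 27, 32, 39 → 48.
So the next line is 48 trips, 48 stops.

48 trips, 48 stops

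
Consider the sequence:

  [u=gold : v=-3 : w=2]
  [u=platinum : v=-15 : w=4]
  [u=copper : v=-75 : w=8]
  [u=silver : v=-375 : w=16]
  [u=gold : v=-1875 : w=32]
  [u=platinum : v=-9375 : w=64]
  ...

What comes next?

[u=copper : v=-46875 : w=128]

U: repeats gold → platinum → copper → silver, so gold, platinum, copper, silver, gold, platinum → copper.
V: ×5 each step; -3, -15, -75, -375, -1875, -9375 → -46875.
W: 2, 4, 8, 16, 32, 64 → 128 (×2 each step).
Putting it together: [u=copper : v=-46875 : w=128].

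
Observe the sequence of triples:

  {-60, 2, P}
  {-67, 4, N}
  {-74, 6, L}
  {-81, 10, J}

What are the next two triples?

First coordinate — −7 each step: -60, -67, -74, -81 → -88 → -95.
Second coordinate: each term is the sum of the two before it; 2, 4, 6, 10 → 16 → 26.
For the letter, letters move back 2 places in the alphabet: P, N, L, J → H → F.
So the next two triples are {-88, 16, H} and {-95, 26, F}.

{-88, 16, H}, {-95, 26, F}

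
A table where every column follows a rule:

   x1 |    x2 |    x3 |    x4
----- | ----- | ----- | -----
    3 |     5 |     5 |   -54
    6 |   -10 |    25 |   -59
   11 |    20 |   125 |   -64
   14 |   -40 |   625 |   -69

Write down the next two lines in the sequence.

19  80  3125  -74; 22  -160  15625  -79

Column x1: 3, 6, 11, 14 → 19 → 22 (alternating steps +3, +5, +3, +5, …).
Column x2: ×(-2) each step, so 5, -10, 20, -40 → 80 → -160.
For the column x3, ×5 each step: 5, 25, 125, 625 → 3125 → 15625.
Column x4 — −5 each step: -54, -59, -64, -69 → -74 → -79.
So the next two lines are 19  80  3125  -74 and 22  -160  15625  -79.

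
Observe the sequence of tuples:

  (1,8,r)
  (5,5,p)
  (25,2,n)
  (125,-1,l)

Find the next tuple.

(625,-4,j)

For the first entry, ×5 each step: 1, 5, 25, 125 → 625.
Second entry: 8, 5, 2, -1 → -4 (−3 each step).
Letter — letters move back 2 places in the alphabet: r, p, n, l → j.
Putting it together: (625,-4,j).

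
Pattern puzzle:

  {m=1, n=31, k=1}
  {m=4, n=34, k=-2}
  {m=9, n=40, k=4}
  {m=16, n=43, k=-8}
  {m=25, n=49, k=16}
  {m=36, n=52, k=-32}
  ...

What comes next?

{m=49, n=58, k=64}

M goes 1, 4, 9, 16, 25, 36 → 49 (perfect squares: 1², 2², 3², …).
N: alternating steps +3, +6, +3, +6, …; 31, 34, 40, 43, 49, 52 → 58.
K — ×(-2) each step: 1, -2, 4, -8, 16, -32 → 64.
Putting it together: {m=49, n=58, k=64}.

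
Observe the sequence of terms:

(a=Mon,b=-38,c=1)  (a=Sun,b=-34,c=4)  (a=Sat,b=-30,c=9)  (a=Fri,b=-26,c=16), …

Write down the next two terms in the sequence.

A: runs backward through the weekdays Mon→Sun, so Mon, Sun, Sat, Fri → Thu → Wed.
For the b, +4 each step: -38, -34, -30, -26 → -22 → -18.
C — perfect squares: 1², 2², 3², …: 1, 4, 9, 16 → 25 → 36.
So the next two terms are (a=Thu,b=-22,c=25) and (a=Wed,b=-18,c=36).

(a=Thu,b=-22,c=25), (a=Wed,b=-18,c=36)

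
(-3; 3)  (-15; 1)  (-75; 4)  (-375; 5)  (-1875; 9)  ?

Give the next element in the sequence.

(-9375; 14)

For the first component, ×5 each step: -3, -15, -75, -375, -1875 → -9375.
Second component: each term is the sum of the two before it, so 3, 1, 4, 5, 9 → 14.
Combining the parts gives (-9375; 14).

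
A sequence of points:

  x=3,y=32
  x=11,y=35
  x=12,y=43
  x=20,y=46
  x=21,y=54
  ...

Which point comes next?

x=29,y=57

X: 3, 11, 12, 20, 21 → 29 (alternating steps +8, +1, +8, +1, …).
Y goes 32, 35, 43, 46, 54 → 57 (alternating steps +3, +8, +3, +8, …).
Putting it together: x=29,y=57.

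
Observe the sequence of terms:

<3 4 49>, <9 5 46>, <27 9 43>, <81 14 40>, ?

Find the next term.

First coordinate: ×3 each step, so 3, 9, 27, 81 → 243.
Second coordinate: each term is the sum of the two before it; 4, 5, 9, 14 → 23.
Third coordinate: 49, 46, 43, 40 → 37 (−3 each step).
So the next term is <243 23 37>.

<243 23 37>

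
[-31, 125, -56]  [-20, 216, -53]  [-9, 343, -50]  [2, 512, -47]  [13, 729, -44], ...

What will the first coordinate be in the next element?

24

First coordinate: +11 each step; -31, -20, -9, 2, 13 → 24.
Second coordinate: perfect cubes: 5³, 6³, 7³, …; 125, 216, 343, 512, 729 → 1000.
Third coordinate goes -56, -53, -50, -47, -44 → -41 (+3 each step).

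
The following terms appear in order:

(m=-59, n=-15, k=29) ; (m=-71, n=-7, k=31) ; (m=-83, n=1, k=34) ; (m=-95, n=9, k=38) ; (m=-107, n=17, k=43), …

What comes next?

M — −12 each step: -59, -71, -83, -95, -107 → -119.
N — +8 each step: -15, -7, 1, 9, 17 → 25.
For the k, differences are 2, 3, 4, … (increasing by 1 each time): 29, 31, 34, 38, 43 → 49.
So the next term is (m=-119, n=25, k=49).

(m=-119, n=25, k=49)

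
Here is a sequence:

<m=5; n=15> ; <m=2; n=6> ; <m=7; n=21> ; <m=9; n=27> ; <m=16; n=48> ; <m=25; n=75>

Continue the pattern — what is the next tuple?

<m=41; n=123>

M: each term is the sum of the two before it, so 5, 2, 7, 9, 16, 25 → 41.
N — always 3 × the m: 15, 6, 21, 27, 48, 75 → 123.
Putting it together: <m=41; n=123>.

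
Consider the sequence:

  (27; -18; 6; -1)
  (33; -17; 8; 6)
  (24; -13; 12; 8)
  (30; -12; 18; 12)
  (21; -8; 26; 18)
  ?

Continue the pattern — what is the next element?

(27; -7; 36; 26)

First entry: alternating steps +6, −9, +6, −9, …, so 27, 33, 24, 30, 21 → 27.
For the second entry, alternating steps +1, +4, +1, +4, …: -18, -17, -13, -12, -8 → -7.
Third entry — differences are 2, 4, 6, … (increasing by 2 each time): 6, 8, 12, 18, 26 → 36.
Fourth entry: always the previous value of the third entry; -1, 6, 8, 12, 18 → 26.
Combining the parts gives (27; -7; 36; 26).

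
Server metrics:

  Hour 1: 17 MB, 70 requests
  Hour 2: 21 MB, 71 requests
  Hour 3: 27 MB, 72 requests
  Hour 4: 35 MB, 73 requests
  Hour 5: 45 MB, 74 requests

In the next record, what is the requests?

MB: differences are 4, 6, 8, … (increasing by 2 each time), so 17, 21, 27, 35, 45 → 57.
Requests: 70, 71, 72, 73, 74 → 75 (+1 each step).

75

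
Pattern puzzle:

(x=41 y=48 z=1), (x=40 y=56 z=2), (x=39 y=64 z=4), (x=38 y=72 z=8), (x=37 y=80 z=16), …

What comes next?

For the x, −1 each step: 41, 40, 39, 38, 37 → 36.
For the y, +8 each step: 48, 56, 64, 72, 80 → 88.
Z goes 1, 2, 4, 8, 16 → 32 (×2 each step).
Combining the parts gives (x=36 y=88 z=32).

(x=36 y=88 z=32)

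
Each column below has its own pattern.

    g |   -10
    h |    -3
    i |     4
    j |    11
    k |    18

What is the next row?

l  25

Letter: g, h, i, j, k → l (letters move forward 1 place in the alphabet).
Second component: +7 each step; -10, -3, 4, 11, 18 → 25.
Combining the parts gives l  25.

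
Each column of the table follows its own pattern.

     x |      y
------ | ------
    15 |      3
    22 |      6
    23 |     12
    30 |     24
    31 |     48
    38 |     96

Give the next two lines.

39  192; 46  384

Column x goes 15, 22, 23, 30, 31, 38 → 39 → 46 (alternating steps +7, +1, +7, +1, …).
Column y: ×2 each step, so 3, 6, 12, 24, 48, 96 → 192 → 384.
So the next two lines are 39  192 and 46  384.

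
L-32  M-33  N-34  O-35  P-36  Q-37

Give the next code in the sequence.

R-38

Letter — letters move forward 1 place in the alphabet: L, M, N, O, P, Q → R.
Second component: +1 each step; 32, 33, 34, 35, 36, 37 → 38.
Putting it together: R-38.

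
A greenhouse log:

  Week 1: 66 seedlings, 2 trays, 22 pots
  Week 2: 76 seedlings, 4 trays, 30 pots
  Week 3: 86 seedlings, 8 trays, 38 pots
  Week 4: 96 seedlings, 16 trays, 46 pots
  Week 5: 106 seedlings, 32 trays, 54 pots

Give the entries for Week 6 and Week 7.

Seedlings: 66, 76, 86, 96, 106 → 116 → 126 (+10 each step).
Trays — ×2 each step: 2, 4, 8, 16, 32 → 64 → 128.
Pots: 22, 30, 38, 46, 54 → 62 → 70 (+8 each step).
Putting the parts together: 116 seedlings, 64 trays, 62 pots and then 126 seedlings, 128 trays, 70 pots.

116 seedlings, 64 trays, 62 pots; 126 seedlings, 128 trays, 70 pots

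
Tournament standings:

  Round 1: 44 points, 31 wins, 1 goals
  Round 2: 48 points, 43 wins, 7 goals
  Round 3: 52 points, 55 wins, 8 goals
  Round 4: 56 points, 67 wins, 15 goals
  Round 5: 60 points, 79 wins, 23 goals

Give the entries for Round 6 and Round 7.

Points goes 44, 48, 52, 56, 60 → 64 → 68 (+4 each step).
Wins: 31, 43, 55, 67, 79 → 91 → 103 (+12 each step).
Goals — each term is the sum of the two before it: 1, 7, 8, 15, 23 → 38 → 61.
Putting the parts together: 64 points, 91 wins, 38 goals and then 68 points, 103 wins, 61 goals.

64 points, 91 wins, 38 goals; 68 points, 103 wins, 61 goals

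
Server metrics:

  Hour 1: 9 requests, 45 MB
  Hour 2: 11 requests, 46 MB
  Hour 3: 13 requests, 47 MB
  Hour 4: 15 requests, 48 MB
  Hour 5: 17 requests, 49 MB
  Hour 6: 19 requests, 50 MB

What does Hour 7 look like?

For the requests, +2 each step: 9, 11, 13, 15, 17, 19 → 21.
MB — +1 each step: 45, 46, 47, 48, 49, 50 → 51.
So the next row is 21 requests, 51 MB.

21 requests, 51 MB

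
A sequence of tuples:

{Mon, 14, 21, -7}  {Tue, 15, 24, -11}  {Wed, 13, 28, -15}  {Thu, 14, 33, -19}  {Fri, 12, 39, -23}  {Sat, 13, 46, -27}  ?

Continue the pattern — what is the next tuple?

{Sun, 11, 54, -31}

Day goes Mon, Tue, Wed, Thu, Fri, Sat → Sun (runs through the weekdays Mon→Sun).
Second value — alternating steps +1, −2, +1, −2, …: 14, 15, 13, 14, 12, 13 → 11.
Third value: differences are 3, 4, 5, … (increasing by 1 each time), so 21, 24, 28, 33, 39, 46 → 54.
Fourth value goes -7, -11, -15, -19, -23, -27 → -31 (−4 each step).
Combining the parts gives {Sun, 11, 54, -31}.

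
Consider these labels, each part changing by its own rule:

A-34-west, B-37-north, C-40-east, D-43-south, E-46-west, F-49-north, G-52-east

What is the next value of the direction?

south

For the direction, repeats west → north → east → south: west, north, east, south, west, north, east → south.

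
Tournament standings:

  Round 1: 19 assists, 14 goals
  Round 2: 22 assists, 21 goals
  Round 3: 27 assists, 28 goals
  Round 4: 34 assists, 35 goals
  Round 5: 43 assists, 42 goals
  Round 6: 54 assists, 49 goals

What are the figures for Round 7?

67 assists, 56 goals

For the assists, differences are 3, 5, 7, … (increasing by 2 each time): 19, 22, 27, 34, 43, 54 → 67.
Goals goes 14, 21, 28, 35, 42, 49 → 56 (+7 each step).
Combining the parts gives 67 assists, 56 goals.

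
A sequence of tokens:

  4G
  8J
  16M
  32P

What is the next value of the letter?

S

Letter: letters move forward 3 places in the alphabet, so G, J, M, P → S.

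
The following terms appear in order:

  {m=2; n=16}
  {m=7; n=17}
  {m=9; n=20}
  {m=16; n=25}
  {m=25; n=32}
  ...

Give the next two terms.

{m=41; n=41}, {m=66; n=52}

M goes 2, 7, 9, 16, 25 → 41 → 66 (each term is the sum of the two before it).
N: differences are 1, 3, 5, … (increasing by 2 each time), so 16, 17, 20, 25, 32 → 41 → 52.
Putting the parts together: {m=41; n=41} and then {m=66; n=52}.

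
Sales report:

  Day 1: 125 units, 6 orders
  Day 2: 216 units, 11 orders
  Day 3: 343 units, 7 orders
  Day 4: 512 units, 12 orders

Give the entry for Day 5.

Units goes 125, 216, 343, 512 → 729 (perfect cubes: 5³, 6³, 7³, …).
Orders goes 6, 11, 7, 12 → 8 (alternating steps +5, −4, +5, −4, …).
Putting it together: 729 units, 8 orders.

729 units, 8 orders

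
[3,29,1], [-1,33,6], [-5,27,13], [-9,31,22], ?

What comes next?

[-13,25,33]

First value: 3, -1, -5, -9 → -13 (−4 each step).
Second value: alternating steps +4, −6, +4, −6, …; 29, 33, 27, 31 → 25.
Third value: differences are 5, 7, 9, … (increasing by 2 each time), so 1, 6, 13, 22 → 33.
Putting it together: [-13,25,33].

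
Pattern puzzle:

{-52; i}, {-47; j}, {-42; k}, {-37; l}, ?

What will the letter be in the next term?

m

Letter goes i, j, k, l → m (letters move forward 1 place in the alphabet).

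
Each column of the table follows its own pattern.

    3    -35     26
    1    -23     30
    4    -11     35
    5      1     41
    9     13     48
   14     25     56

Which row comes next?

For the first component, each term is the sum of the two before it: 3, 1, 4, 5, 9, 14 → 23.
Second component: +12 each step, so -35, -23, -11, 1, 13, 25 → 37.
Third component goes 26, 30, 35, 41, 48, 56 → 65 (differences are 4, 5, 6, … (increasing by 1 each time)).
Combining the parts gives 23  37  65.

23  37  65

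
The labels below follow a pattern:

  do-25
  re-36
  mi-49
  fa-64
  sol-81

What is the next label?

Note goes do, re, mi, fa, sol → la (runs through the solfège scale do→ti).
Second component — perfect squares: 5², 6², 7², …: 25, 36, 49, 64, 81 → 100.
So the next label is la-100.

la-100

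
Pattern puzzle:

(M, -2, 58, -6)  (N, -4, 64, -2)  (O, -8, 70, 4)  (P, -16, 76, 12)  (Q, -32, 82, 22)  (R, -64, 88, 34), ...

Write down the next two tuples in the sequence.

Letter: letters move forward 1 place in the alphabet, so M, N, O, P, Q, R → S → T.
Second component: ×2 each step, so -2, -4, -8, -16, -32, -64 → -128 → -256.
For the third component, +6 each step: 58, 64, 70, 76, 82, 88 → 94 → 100.
Fourth component: -6, -2, 4, 12, 22, 34 → 48 → 64 (differences are 4, 6, 8, … (increasing by 2 each time)).
So the next two tuples are (S, -128, 94, 48) and (T, -256, 100, 64).

(S, -128, 94, 48), (T, -256, 100, 64)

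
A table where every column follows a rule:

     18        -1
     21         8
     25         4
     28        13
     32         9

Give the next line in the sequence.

35  18

First component: alternating steps +3, +4, +3, +4, …, so 18, 21, 25, 28, 32 → 35.
Second component: alternating steps +9, −4, +9, −4, …; -1, 8, 4, 13, 9 → 18.
Putting it together: 35  18.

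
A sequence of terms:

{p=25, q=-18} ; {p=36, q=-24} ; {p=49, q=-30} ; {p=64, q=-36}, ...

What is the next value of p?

P: perfect squares: 5², 6², 7², …; 25, 36, 49, 64 → 81.

81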